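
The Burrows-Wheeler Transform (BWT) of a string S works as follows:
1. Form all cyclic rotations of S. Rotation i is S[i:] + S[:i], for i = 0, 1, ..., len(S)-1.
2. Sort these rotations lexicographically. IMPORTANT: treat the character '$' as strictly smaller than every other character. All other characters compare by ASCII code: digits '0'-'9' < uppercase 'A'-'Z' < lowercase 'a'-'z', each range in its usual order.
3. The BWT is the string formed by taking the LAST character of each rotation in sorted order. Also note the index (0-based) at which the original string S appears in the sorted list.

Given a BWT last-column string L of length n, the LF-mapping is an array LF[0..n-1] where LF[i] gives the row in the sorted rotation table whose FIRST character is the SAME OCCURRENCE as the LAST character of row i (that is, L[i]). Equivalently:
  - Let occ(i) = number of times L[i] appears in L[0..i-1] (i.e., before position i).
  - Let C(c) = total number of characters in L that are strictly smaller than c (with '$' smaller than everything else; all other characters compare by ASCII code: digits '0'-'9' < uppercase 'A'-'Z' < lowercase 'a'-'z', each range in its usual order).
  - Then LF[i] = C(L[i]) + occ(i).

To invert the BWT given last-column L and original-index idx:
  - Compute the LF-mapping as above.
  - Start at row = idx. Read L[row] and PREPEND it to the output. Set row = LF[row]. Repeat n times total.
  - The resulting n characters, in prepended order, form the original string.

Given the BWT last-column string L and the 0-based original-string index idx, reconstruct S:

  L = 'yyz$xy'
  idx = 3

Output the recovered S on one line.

Answer: yxyzy$

Derivation:
LF mapping: 2 3 5 0 1 4
Walk LF starting at row 3, prepending L[row]:
  step 1: row=3, L[3]='$', prepend. Next row=LF[3]=0
  step 2: row=0, L[0]='y', prepend. Next row=LF[0]=2
  step 3: row=2, L[2]='z', prepend. Next row=LF[2]=5
  step 4: row=5, L[5]='y', prepend. Next row=LF[5]=4
  step 5: row=4, L[4]='x', prepend. Next row=LF[4]=1
  step 6: row=1, L[1]='y', prepend. Next row=LF[1]=3
Reversed output: yxyzy$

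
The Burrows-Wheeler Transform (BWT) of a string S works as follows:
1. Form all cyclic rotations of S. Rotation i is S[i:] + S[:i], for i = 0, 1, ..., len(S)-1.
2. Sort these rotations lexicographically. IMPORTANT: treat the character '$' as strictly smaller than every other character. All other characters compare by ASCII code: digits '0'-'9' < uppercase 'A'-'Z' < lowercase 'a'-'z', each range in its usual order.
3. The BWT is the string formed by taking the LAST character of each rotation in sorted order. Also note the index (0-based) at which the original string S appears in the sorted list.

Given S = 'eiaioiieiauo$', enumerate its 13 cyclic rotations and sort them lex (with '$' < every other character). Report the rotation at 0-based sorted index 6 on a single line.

All 13 rotations (rotation i = S[i:]+S[:i]):
  rot[0] = eiaioiieiauo$
  rot[1] = iaioiieiauo$e
  rot[2] = aioiieiauo$ei
  rot[3] = ioiieiauo$eia
  rot[4] = oiieiauo$eiai
  rot[5] = iieiauo$eiaio
  rot[6] = ieiauo$eiaioi
  rot[7] = eiauo$eiaioii
  rot[8] = iauo$eiaioiie
  rot[9] = auo$eiaioiiei
  rot[10] = uo$eiaioiieia
  rot[11] = o$eiaioiieiau
  rot[12] = $eiaioiieiauo
Sorted (with $ < everything):
  sorted[0] = $eiaioiieiauo
  sorted[1] = aioiieiauo$ei
  sorted[2] = auo$eiaioiiei
  sorted[3] = eiaioiieiauo$
  sorted[4] = eiauo$eiaioii
  sorted[5] = iaioiieiauo$e
  sorted[6] = iauo$eiaioiie
  sorted[7] = ieiauo$eiaioi
  sorted[8] = iieiauo$eiaio
  sorted[9] = ioiieiauo$eia
  sorted[10] = o$eiaioiieiau
  sorted[11] = oiieiauo$eiai
  sorted[12] = uo$eiaioiieia
sorted[6] = iauo$eiaioiie

Answer: iauo$eiaioiie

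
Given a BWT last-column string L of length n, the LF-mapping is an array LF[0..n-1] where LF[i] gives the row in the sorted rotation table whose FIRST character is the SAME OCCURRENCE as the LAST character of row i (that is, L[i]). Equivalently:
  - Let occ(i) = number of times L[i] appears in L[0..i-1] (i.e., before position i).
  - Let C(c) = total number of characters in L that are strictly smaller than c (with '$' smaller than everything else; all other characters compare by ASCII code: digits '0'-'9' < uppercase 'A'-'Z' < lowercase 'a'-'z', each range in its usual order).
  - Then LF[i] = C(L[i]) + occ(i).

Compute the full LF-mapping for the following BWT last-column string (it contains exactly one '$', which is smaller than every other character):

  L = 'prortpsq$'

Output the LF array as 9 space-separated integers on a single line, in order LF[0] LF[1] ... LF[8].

Answer: 2 5 1 6 8 3 7 4 0

Derivation:
Char counts: '$':1, 'o':1, 'p':2, 'q':1, 'r':2, 's':1, 't':1
C (first-col start): C('$')=0, C('o')=1, C('p')=2, C('q')=4, C('r')=5, C('s')=7, C('t')=8
L[0]='p': occ=0, LF[0]=C('p')+0=2+0=2
L[1]='r': occ=0, LF[1]=C('r')+0=5+0=5
L[2]='o': occ=0, LF[2]=C('o')+0=1+0=1
L[3]='r': occ=1, LF[3]=C('r')+1=5+1=6
L[4]='t': occ=0, LF[4]=C('t')+0=8+0=8
L[5]='p': occ=1, LF[5]=C('p')+1=2+1=3
L[6]='s': occ=0, LF[6]=C('s')+0=7+0=7
L[7]='q': occ=0, LF[7]=C('q')+0=4+0=4
L[8]='$': occ=0, LF[8]=C('$')+0=0+0=0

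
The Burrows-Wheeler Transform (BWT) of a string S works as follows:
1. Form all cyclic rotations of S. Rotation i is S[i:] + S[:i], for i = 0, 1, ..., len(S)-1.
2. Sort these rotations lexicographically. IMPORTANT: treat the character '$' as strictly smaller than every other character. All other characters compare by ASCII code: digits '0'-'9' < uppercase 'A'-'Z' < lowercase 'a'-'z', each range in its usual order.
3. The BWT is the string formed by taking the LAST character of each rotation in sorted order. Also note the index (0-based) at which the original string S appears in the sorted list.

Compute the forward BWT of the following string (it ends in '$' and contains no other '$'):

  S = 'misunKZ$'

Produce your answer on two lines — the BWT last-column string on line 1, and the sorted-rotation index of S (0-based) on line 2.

Answer: ZnKm$uis
4

Derivation:
All 8 rotations (rotation i = S[i:]+S[:i]):
  rot[0] = misunKZ$
  rot[1] = isunKZ$m
  rot[2] = sunKZ$mi
  rot[3] = unKZ$mis
  rot[4] = nKZ$misu
  rot[5] = KZ$misun
  rot[6] = Z$misunK
  rot[7] = $misunKZ
Sorted (with $ < everything):
  sorted[0] = $misunKZ  (last char: 'Z')
  sorted[1] = KZ$misun  (last char: 'n')
  sorted[2] = Z$misunK  (last char: 'K')
  sorted[3] = isunKZ$m  (last char: 'm')
  sorted[4] = misunKZ$  (last char: '$')
  sorted[5] = nKZ$misu  (last char: 'u')
  sorted[6] = sunKZ$mi  (last char: 'i')
  sorted[7] = unKZ$mis  (last char: 's')
Last column: ZnKm$uis
Original string S is at sorted index 4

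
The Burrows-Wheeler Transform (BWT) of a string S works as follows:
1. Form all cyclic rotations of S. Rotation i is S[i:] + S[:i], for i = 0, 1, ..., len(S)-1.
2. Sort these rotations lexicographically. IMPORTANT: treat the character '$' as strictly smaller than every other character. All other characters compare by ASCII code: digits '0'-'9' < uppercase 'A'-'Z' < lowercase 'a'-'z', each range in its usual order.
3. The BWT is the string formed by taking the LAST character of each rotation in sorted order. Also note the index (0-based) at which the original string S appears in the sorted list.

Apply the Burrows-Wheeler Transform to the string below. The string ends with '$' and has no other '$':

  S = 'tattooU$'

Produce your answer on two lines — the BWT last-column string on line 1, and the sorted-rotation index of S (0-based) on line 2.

Answer: Uotot$ta
5

Derivation:
All 8 rotations (rotation i = S[i:]+S[:i]):
  rot[0] = tattooU$
  rot[1] = attooU$t
  rot[2] = ttooU$ta
  rot[3] = tooU$tat
  rot[4] = ooU$tatt
  rot[5] = oU$tatto
  rot[6] = U$tattoo
  rot[7] = $tattooU
Sorted (with $ < everything):
  sorted[0] = $tattooU  (last char: 'U')
  sorted[1] = U$tattoo  (last char: 'o')
  sorted[2] = attooU$t  (last char: 't')
  sorted[3] = oU$tatto  (last char: 'o')
  sorted[4] = ooU$tatt  (last char: 't')
  sorted[5] = tattooU$  (last char: '$')
  sorted[6] = tooU$tat  (last char: 't')
  sorted[7] = ttooU$ta  (last char: 'a')
Last column: Uotot$ta
Original string S is at sorted index 5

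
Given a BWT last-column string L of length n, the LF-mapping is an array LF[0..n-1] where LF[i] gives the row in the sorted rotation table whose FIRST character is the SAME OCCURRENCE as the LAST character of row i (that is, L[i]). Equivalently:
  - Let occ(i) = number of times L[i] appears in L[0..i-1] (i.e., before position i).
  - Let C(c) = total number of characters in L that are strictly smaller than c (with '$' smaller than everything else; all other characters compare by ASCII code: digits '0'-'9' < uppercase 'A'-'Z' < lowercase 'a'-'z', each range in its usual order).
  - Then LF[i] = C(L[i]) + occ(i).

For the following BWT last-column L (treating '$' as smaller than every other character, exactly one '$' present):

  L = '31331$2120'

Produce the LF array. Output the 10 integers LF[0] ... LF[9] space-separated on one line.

Answer: 7 2 8 9 3 0 5 4 6 1

Derivation:
Char counts: '$':1, '0':1, '1':3, '2':2, '3':3
C (first-col start): C('$')=0, C('0')=1, C('1')=2, C('2')=5, C('3')=7
L[0]='3': occ=0, LF[0]=C('3')+0=7+0=7
L[1]='1': occ=0, LF[1]=C('1')+0=2+0=2
L[2]='3': occ=1, LF[2]=C('3')+1=7+1=8
L[3]='3': occ=2, LF[3]=C('3')+2=7+2=9
L[4]='1': occ=1, LF[4]=C('1')+1=2+1=3
L[5]='$': occ=0, LF[5]=C('$')+0=0+0=0
L[6]='2': occ=0, LF[6]=C('2')+0=5+0=5
L[7]='1': occ=2, LF[7]=C('1')+2=2+2=4
L[8]='2': occ=1, LF[8]=C('2')+1=5+1=6
L[9]='0': occ=0, LF[9]=C('0')+0=1+0=1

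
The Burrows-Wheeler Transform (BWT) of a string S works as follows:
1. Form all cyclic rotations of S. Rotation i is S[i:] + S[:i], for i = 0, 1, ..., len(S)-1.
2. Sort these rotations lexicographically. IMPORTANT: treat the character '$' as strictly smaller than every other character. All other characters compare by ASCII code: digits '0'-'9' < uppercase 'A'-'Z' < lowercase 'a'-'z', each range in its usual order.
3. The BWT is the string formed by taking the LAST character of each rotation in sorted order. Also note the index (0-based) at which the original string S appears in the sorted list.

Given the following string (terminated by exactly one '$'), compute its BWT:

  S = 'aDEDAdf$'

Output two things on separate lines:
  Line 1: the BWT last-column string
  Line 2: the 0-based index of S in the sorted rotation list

Answer: fDEaD$Ad
5

Derivation:
All 8 rotations (rotation i = S[i:]+S[:i]):
  rot[0] = aDEDAdf$
  rot[1] = DEDAdf$a
  rot[2] = EDAdf$aD
  rot[3] = DAdf$aDE
  rot[4] = Adf$aDED
  rot[5] = df$aDEDA
  rot[6] = f$aDEDAd
  rot[7] = $aDEDAdf
Sorted (with $ < everything):
  sorted[0] = $aDEDAdf  (last char: 'f')
  sorted[1] = Adf$aDED  (last char: 'D')
  sorted[2] = DAdf$aDE  (last char: 'E')
  sorted[3] = DEDAdf$a  (last char: 'a')
  sorted[4] = EDAdf$aD  (last char: 'D')
  sorted[5] = aDEDAdf$  (last char: '$')
  sorted[6] = df$aDEDA  (last char: 'A')
  sorted[7] = f$aDEDAd  (last char: 'd')
Last column: fDEaD$Ad
Original string S is at sorted index 5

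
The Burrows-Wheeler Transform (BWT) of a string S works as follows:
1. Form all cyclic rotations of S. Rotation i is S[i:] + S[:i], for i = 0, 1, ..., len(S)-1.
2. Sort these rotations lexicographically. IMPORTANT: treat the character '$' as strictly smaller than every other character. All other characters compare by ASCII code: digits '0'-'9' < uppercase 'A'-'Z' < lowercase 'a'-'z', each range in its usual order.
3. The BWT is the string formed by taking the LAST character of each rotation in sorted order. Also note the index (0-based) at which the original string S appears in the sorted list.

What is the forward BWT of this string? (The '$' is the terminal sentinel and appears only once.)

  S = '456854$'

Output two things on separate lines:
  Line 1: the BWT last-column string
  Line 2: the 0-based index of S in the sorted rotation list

All 7 rotations (rotation i = S[i:]+S[:i]):
  rot[0] = 456854$
  rot[1] = 56854$4
  rot[2] = 6854$45
  rot[3] = 854$456
  rot[4] = 54$4568
  rot[5] = 4$45685
  rot[6] = $456854
Sorted (with $ < everything):
  sorted[0] = $456854  (last char: '4')
  sorted[1] = 4$45685  (last char: '5')
  sorted[2] = 456854$  (last char: '$')
  sorted[3] = 54$4568  (last char: '8')
  sorted[4] = 56854$4  (last char: '4')
  sorted[5] = 6854$45  (last char: '5')
  sorted[6] = 854$456  (last char: '6')
Last column: 45$8456
Original string S is at sorted index 2

Answer: 45$8456
2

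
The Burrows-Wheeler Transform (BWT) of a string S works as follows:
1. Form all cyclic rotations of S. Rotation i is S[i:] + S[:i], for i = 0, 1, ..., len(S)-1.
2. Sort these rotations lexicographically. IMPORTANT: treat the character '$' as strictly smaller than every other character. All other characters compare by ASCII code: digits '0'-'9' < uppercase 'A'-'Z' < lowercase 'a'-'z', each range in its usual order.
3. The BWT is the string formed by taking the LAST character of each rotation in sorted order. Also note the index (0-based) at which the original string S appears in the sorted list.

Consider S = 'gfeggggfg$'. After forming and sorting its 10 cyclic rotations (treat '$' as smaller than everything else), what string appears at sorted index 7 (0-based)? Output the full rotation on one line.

All 10 rotations (rotation i = S[i:]+S[:i]):
  rot[0] = gfeggggfg$
  rot[1] = feggggfg$g
  rot[2] = eggggfg$gf
  rot[3] = ggggfg$gfe
  rot[4] = gggfg$gfeg
  rot[5] = ggfg$gfegg
  rot[6] = gfg$gfeggg
  rot[7] = fg$gfegggg
  rot[8] = g$gfeggggf
  rot[9] = $gfeggggfg
Sorted (with $ < everything):
  sorted[0] = $gfeggggfg
  sorted[1] = eggggfg$gf
  sorted[2] = feggggfg$g
  sorted[3] = fg$gfegggg
  sorted[4] = g$gfeggggf
  sorted[5] = gfeggggfg$
  sorted[6] = gfg$gfeggg
  sorted[7] = ggfg$gfegg
  sorted[8] = gggfg$gfeg
  sorted[9] = ggggfg$gfe
sorted[7] = ggfg$gfegg

Answer: ggfg$gfegg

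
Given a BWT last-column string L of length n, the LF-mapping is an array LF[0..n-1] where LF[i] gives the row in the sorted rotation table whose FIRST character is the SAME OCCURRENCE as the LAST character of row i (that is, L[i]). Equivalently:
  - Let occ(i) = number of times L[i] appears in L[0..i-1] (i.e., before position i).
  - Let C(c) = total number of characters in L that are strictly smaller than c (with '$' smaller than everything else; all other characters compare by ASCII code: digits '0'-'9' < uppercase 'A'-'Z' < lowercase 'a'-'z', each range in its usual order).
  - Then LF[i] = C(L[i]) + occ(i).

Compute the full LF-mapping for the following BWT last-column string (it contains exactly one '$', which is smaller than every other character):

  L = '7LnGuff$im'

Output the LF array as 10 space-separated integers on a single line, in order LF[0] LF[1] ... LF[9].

Char counts: '$':1, '7':1, 'G':1, 'L':1, 'f':2, 'i':1, 'm':1, 'n':1, 'u':1
C (first-col start): C('$')=0, C('7')=1, C('G')=2, C('L')=3, C('f')=4, C('i')=6, C('m')=7, C('n')=8, C('u')=9
L[0]='7': occ=0, LF[0]=C('7')+0=1+0=1
L[1]='L': occ=0, LF[1]=C('L')+0=3+0=3
L[2]='n': occ=0, LF[2]=C('n')+0=8+0=8
L[3]='G': occ=0, LF[3]=C('G')+0=2+0=2
L[4]='u': occ=0, LF[4]=C('u')+0=9+0=9
L[5]='f': occ=0, LF[5]=C('f')+0=4+0=4
L[6]='f': occ=1, LF[6]=C('f')+1=4+1=5
L[7]='$': occ=0, LF[7]=C('$')+0=0+0=0
L[8]='i': occ=0, LF[8]=C('i')+0=6+0=6
L[9]='m': occ=0, LF[9]=C('m')+0=7+0=7

Answer: 1 3 8 2 9 4 5 0 6 7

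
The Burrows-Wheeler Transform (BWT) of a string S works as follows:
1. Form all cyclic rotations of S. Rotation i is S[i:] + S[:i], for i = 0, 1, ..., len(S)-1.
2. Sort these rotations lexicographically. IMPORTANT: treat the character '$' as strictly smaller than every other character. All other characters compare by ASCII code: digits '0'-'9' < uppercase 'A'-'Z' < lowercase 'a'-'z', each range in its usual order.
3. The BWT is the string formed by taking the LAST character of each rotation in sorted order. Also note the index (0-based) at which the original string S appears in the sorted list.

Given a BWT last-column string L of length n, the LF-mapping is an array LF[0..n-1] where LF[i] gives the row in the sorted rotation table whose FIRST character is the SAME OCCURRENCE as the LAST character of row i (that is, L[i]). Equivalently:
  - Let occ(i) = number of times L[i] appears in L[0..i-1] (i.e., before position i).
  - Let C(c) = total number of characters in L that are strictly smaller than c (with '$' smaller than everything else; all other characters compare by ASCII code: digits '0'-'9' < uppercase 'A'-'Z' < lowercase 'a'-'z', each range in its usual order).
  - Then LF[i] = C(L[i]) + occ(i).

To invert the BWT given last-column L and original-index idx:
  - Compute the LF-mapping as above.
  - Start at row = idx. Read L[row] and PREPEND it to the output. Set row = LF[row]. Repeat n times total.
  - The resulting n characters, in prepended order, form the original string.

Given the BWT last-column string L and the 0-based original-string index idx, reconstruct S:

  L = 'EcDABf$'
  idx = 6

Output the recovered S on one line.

LF mapping: 4 5 3 1 2 6 0
Walk LF starting at row 6, prepending L[row]:
  step 1: row=6, L[6]='$', prepend. Next row=LF[6]=0
  step 2: row=0, L[0]='E', prepend. Next row=LF[0]=4
  step 3: row=4, L[4]='B', prepend. Next row=LF[4]=2
  step 4: row=2, L[2]='D', prepend. Next row=LF[2]=3
  step 5: row=3, L[3]='A', prepend. Next row=LF[3]=1
  step 6: row=1, L[1]='c', prepend. Next row=LF[1]=5
  step 7: row=5, L[5]='f', prepend. Next row=LF[5]=6
Reversed output: fcADBE$

Answer: fcADBE$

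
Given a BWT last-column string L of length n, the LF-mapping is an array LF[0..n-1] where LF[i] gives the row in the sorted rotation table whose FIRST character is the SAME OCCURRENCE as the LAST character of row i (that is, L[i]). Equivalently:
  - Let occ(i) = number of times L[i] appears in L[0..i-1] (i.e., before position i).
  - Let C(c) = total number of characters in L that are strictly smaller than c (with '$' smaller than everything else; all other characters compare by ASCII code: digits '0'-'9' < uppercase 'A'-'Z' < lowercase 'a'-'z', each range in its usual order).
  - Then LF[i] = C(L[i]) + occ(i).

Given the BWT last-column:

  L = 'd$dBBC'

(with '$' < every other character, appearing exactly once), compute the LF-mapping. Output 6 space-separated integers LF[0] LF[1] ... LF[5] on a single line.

Char counts: '$':1, 'B':2, 'C':1, 'd':2
C (first-col start): C('$')=0, C('B')=1, C('C')=3, C('d')=4
L[0]='d': occ=0, LF[0]=C('d')+0=4+0=4
L[1]='$': occ=0, LF[1]=C('$')+0=0+0=0
L[2]='d': occ=1, LF[2]=C('d')+1=4+1=5
L[3]='B': occ=0, LF[3]=C('B')+0=1+0=1
L[4]='B': occ=1, LF[4]=C('B')+1=1+1=2
L[5]='C': occ=0, LF[5]=C('C')+0=3+0=3

Answer: 4 0 5 1 2 3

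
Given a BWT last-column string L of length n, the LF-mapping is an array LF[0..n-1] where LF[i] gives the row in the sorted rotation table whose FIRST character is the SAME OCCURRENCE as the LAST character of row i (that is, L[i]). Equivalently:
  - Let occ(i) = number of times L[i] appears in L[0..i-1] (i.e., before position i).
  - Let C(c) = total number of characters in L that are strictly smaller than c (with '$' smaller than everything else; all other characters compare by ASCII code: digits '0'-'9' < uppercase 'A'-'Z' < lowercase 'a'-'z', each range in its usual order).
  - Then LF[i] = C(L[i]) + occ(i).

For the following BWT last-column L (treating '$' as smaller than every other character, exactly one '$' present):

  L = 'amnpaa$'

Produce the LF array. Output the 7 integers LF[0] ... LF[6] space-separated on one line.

Answer: 1 4 5 6 2 3 0

Derivation:
Char counts: '$':1, 'a':3, 'm':1, 'n':1, 'p':1
C (first-col start): C('$')=0, C('a')=1, C('m')=4, C('n')=5, C('p')=6
L[0]='a': occ=0, LF[0]=C('a')+0=1+0=1
L[1]='m': occ=0, LF[1]=C('m')+0=4+0=4
L[2]='n': occ=0, LF[2]=C('n')+0=5+0=5
L[3]='p': occ=0, LF[3]=C('p')+0=6+0=6
L[4]='a': occ=1, LF[4]=C('a')+1=1+1=2
L[5]='a': occ=2, LF[5]=C('a')+2=1+2=3
L[6]='$': occ=0, LF[6]=C('$')+0=0+0=0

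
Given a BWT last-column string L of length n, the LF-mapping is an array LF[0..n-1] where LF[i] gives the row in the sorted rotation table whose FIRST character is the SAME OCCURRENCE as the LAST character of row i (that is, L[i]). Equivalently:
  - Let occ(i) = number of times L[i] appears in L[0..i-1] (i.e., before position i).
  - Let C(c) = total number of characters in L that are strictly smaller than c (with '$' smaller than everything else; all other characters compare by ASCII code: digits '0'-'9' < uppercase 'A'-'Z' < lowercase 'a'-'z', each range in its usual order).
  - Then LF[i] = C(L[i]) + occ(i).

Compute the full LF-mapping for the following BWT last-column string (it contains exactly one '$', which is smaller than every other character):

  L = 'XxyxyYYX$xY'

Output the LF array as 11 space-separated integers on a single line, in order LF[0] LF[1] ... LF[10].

Answer: 1 6 9 7 10 3 4 2 0 8 5

Derivation:
Char counts: '$':1, 'X':2, 'Y':3, 'x':3, 'y':2
C (first-col start): C('$')=0, C('X')=1, C('Y')=3, C('x')=6, C('y')=9
L[0]='X': occ=0, LF[0]=C('X')+0=1+0=1
L[1]='x': occ=0, LF[1]=C('x')+0=6+0=6
L[2]='y': occ=0, LF[2]=C('y')+0=9+0=9
L[3]='x': occ=1, LF[3]=C('x')+1=6+1=7
L[4]='y': occ=1, LF[4]=C('y')+1=9+1=10
L[5]='Y': occ=0, LF[5]=C('Y')+0=3+0=3
L[6]='Y': occ=1, LF[6]=C('Y')+1=3+1=4
L[7]='X': occ=1, LF[7]=C('X')+1=1+1=2
L[8]='$': occ=0, LF[8]=C('$')+0=0+0=0
L[9]='x': occ=2, LF[9]=C('x')+2=6+2=8
L[10]='Y': occ=2, LF[10]=C('Y')+2=3+2=5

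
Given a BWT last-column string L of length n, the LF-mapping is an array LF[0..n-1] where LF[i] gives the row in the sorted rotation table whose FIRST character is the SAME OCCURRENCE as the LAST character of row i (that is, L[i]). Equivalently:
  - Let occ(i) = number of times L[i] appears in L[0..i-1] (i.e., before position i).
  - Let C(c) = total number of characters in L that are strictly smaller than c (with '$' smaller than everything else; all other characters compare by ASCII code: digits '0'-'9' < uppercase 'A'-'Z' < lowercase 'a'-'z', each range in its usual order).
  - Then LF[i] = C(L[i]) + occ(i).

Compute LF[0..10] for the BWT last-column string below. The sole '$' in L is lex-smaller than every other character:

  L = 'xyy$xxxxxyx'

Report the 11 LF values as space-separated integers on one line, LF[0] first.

Answer: 1 8 9 0 2 3 4 5 6 10 7

Derivation:
Char counts: '$':1, 'x':7, 'y':3
C (first-col start): C('$')=0, C('x')=1, C('y')=8
L[0]='x': occ=0, LF[0]=C('x')+0=1+0=1
L[1]='y': occ=0, LF[1]=C('y')+0=8+0=8
L[2]='y': occ=1, LF[2]=C('y')+1=8+1=9
L[3]='$': occ=0, LF[3]=C('$')+0=0+0=0
L[4]='x': occ=1, LF[4]=C('x')+1=1+1=2
L[5]='x': occ=2, LF[5]=C('x')+2=1+2=3
L[6]='x': occ=3, LF[6]=C('x')+3=1+3=4
L[7]='x': occ=4, LF[7]=C('x')+4=1+4=5
L[8]='x': occ=5, LF[8]=C('x')+5=1+5=6
L[9]='y': occ=2, LF[9]=C('y')+2=8+2=10
L[10]='x': occ=6, LF[10]=C('x')+6=1+6=7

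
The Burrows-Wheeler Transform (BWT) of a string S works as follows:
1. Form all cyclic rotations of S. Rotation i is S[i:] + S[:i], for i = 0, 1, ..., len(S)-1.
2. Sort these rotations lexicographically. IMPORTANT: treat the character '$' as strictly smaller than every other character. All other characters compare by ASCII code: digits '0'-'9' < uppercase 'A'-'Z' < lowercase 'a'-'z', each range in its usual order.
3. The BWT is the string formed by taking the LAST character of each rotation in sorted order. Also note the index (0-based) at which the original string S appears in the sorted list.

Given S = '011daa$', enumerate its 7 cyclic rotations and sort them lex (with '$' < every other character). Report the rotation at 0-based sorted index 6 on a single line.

All 7 rotations (rotation i = S[i:]+S[:i]):
  rot[0] = 011daa$
  rot[1] = 11daa$0
  rot[2] = 1daa$01
  rot[3] = daa$011
  rot[4] = aa$011d
  rot[5] = a$011da
  rot[6] = $011daa
Sorted (with $ < everything):
  sorted[0] = $011daa
  sorted[1] = 011daa$
  sorted[2] = 11daa$0
  sorted[3] = 1daa$01
  sorted[4] = a$011da
  sorted[5] = aa$011d
  sorted[6] = daa$011
sorted[6] = daa$011

Answer: daa$011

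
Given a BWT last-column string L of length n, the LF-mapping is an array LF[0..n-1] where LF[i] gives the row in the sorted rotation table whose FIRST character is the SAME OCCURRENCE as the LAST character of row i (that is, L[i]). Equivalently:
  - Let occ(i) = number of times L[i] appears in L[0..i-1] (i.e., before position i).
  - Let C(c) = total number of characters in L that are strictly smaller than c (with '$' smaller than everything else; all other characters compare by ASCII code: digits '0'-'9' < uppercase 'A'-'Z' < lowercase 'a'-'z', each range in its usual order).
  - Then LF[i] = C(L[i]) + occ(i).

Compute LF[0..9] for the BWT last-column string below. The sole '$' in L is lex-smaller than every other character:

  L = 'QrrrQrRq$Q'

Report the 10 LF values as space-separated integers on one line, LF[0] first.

Answer: 1 6 7 8 2 9 4 5 0 3

Derivation:
Char counts: '$':1, 'Q':3, 'R':1, 'q':1, 'r':4
C (first-col start): C('$')=0, C('Q')=1, C('R')=4, C('q')=5, C('r')=6
L[0]='Q': occ=0, LF[0]=C('Q')+0=1+0=1
L[1]='r': occ=0, LF[1]=C('r')+0=6+0=6
L[2]='r': occ=1, LF[2]=C('r')+1=6+1=7
L[3]='r': occ=2, LF[3]=C('r')+2=6+2=8
L[4]='Q': occ=1, LF[4]=C('Q')+1=1+1=2
L[5]='r': occ=3, LF[5]=C('r')+3=6+3=9
L[6]='R': occ=0, LF[6]=C('R')+0=4+0=4
L[7]='q': occ=0, LF[7]=C('q')+0=5+0=5
L[8]='$': occ=0, LF[8]=C('$')+0=0+0=0
L[9]='Q': occ=2, LF[9]=C('Q')+2=1+2=3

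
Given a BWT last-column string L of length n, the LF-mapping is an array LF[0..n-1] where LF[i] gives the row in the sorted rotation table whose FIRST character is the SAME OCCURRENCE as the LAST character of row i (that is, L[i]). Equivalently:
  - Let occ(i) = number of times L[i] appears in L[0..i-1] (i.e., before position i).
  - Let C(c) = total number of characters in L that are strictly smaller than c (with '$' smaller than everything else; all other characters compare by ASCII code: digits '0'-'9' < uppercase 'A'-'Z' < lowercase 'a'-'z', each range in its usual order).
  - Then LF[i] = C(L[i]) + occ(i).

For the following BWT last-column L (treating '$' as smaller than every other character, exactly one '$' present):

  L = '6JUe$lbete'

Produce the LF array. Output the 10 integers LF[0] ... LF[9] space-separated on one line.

Char counts: '$':1, '6':1, 'J':1, 'U':1, 'b':1, 'e':3, 'l':1, 't':1
C (first-col start): C('$')=0, C('6')=1, C('J')=2, C('U')=3, C('b')=4, C('e')=5, C('l')=8, C('t')=9
L[0]='6': occ=0, LF[0]=C('6')+0=1+0=1
L[1]='J': occ=0, LF[1]=C('J')+0=2+0=2
L[2]='U': occ=0, LF[2]=C('U')+0=3+0=3
L[3]='e': occ=0, LF[3]=C('e')+0=5+0=5
L[4]='$': occ=0, LF[4]=C('$')+0=0+0=0
L[5]='l': occ=0, LF[5]=C('l')+0=8+0=8
L[6]='b': occ=0, LF[6]=C('b')+0=4+0=4
L[7]='e': occ=1, LF[7]=C('e')+1=5+1=6
L[8]='t': occ=0, LF[8]=C('t')+0=9+0=9
L[9]='e': occ=2, LF[9]=C('e')+2=5+2=7

Answer: 1 2 3 5 0 8 4 6 9 7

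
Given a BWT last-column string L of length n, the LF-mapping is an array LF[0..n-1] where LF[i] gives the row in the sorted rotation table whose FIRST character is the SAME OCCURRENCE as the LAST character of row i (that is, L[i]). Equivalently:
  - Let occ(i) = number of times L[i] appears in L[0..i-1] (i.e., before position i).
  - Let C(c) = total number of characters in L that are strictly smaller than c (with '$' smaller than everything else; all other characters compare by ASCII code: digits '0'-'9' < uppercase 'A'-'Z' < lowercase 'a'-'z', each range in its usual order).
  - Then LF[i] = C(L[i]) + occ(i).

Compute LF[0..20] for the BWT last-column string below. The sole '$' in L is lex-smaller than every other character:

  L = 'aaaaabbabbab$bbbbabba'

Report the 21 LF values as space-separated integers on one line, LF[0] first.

Answer: 1 2 3 4 5 10 11 6 12 13 7 14 0 15 16 17 18 8 19 20 9

Derivation:
Char counts: '$':1, 'a':9, 'b':11
C (first-col start): C('$')=0, C('a')=1, C('b')=10
L[0]='a': occ=0, LF[0]=C('a')+0=1+0=1
L[1]='a': occ=1, LF[1]=C('a')+1=1+1=2
L[2]='a': occ=2, LF[2]=C('a')+2=1+2=3
L[3]='a': occ=3, LF[3]=C('a')+3=1+3=4
L[4]='a': occ=4, LF[4]=C('a')+4=1+4=5
L[5]='b': occ=0, LF[5]=C('b')+0=10+0=10
L[6]='b': occ=1, LF[6]=C('b')+1=10+1=11
L[7]='a': occ=5, LF[7]=C('a')+5=1+5=6
L[8]='b': occ=2, LF[8]=C('b')+2=10+2=12
L[9]='b': occ=3, LF[9]=C('b')+3=10+3=13
L[10]='a': occ=6, LF[10]=C('a')+6=1+6=7
L[11]='b': occ=4, LF[11]=C('b')+4=10+4=14
L[12]='$': occ=0, LF[12]=C('$')+0=0+0=0
L[13]='b': occ=5, LF[13]=C('b')+5=10+5=15
L[14]='b': occ=6, LF[14]=C('b')+6=10+6=16
L[15]='b': occ=7, LF[15]=C('b')+7=10+7=17
L[16]='b': occ=8, LF[16]=C('b')+8=10+8=18
L[17]='a': occ=7, LF[17]=C('a')+7=1+7=8
L[18]='b': occ=9, LF[18]=C('b')+9=10+9=19
L[19]='b': occ=10, LF[19]=C('b')+10=10+10=20
L[20]='a': occ=8, LF[20]=C('a')+8=1+8=9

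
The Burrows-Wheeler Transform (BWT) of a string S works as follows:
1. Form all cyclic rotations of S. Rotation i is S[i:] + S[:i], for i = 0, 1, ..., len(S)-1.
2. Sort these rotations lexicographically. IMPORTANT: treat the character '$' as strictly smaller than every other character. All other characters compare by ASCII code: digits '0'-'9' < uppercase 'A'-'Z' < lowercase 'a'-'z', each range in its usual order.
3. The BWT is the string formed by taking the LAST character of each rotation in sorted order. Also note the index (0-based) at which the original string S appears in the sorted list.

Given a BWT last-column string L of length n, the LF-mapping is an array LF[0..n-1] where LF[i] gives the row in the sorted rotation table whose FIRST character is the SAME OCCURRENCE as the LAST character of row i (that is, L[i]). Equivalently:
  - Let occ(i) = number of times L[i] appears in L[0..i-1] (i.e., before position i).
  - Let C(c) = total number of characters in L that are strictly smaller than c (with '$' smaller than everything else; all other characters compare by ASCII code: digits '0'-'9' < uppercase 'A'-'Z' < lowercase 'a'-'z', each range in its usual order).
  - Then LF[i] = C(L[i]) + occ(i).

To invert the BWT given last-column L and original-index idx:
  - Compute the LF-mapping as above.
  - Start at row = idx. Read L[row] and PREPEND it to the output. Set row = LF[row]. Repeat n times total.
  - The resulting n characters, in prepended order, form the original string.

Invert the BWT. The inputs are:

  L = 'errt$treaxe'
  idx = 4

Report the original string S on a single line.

LF mapping: 2 5 6 8 0 9 7 3 1 10 4
Walk LF starting at row 4, prepending L[row]:
  step 1: row=4, L[4]='$', prepend. Next row=LF[4]=0
  step 2: row=0, L[0]='e', prepend. Next row=LF[0]=2
  step 3: row=2, L[2]='r', prepend. Next row=LF[2]=6
  step 4: row=6, L[6]='r', prepend. Next row=LF[6]=7
  step 5: row=7, L[7]='e', prepend. Next row=LF[7]=3
  step 6: row=3, L[3]='t', prepend. Next row=LF[3]=8
  step 7: row=8, L[8]='a', prepend. Next row=LF[8]=1
  step 8: row=1, L[1]='r', prepend. Next row=LF[1]=5
  step 9: row=5, L[5]='t', prepend. Next row=LF[5]=9
  step 10: row=9, L[9]='x', prepend. Next row=LF[9]=10
  step 11: row=10, L[10]='e', prepend. Next row=LF[10]=4
Reversed output: extraterre$

Answer: extraterre$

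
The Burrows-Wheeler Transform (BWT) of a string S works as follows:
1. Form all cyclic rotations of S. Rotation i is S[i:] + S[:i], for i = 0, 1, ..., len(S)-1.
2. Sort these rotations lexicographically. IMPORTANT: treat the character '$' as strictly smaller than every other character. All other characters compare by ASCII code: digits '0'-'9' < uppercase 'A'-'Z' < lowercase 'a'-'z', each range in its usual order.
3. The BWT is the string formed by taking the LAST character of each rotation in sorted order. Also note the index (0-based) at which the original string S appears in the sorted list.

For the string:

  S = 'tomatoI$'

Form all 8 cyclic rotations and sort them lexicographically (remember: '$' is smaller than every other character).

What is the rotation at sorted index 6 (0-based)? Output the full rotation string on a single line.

Answer: toI$toma

Derivation:
All 8 rotations (rotation i = S[i:]+S[:i]):
  rot[0] = tomatoI$
  rot[1] = omatoI$t
  rot[2] = matoI$to
  rot[3] = atoI$tom
  rot[4] = toI$toma
  rot[5] = oI$tomat
  rot[6] = I$tomato
  rot[7] = $tomatoI
Sorted (with $ < everything):
  sorted[0] = $tomatoI
  sorted[1] = I$tomato
  sorted[2] = atoI$tom
  sorted[3] = matoI$to
  sorted[4] = oI$tomat
  sorted[5] = omatoI$t
  sorted[6] = toI$toma
  sorted[7] = tomatoI$
sorted[6] = toI$toma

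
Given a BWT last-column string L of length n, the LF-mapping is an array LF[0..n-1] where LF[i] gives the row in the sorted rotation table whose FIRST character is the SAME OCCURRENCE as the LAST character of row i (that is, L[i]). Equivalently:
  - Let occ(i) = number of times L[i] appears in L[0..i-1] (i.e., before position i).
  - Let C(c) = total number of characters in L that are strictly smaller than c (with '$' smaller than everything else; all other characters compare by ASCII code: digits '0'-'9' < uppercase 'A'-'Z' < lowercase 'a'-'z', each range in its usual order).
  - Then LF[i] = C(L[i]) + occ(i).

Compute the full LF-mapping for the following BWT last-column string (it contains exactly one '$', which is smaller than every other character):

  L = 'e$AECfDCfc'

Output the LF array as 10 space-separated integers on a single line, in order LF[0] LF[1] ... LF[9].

Answer: 7 0 1 5 2 8 4 3 9 6

Derivation:
Char counts: '$':1, 'A':1, 'C':2, 'D':1, 'E':1, 'c':1, 'e':1, 'f':2
C (first-col start): C('$')=0, C('A')=1, C('C')=2, C('D')=4, C('E')=5, C('c')=6, C('e')=7, C('f')=8
L[0]='e': occ=0, LF[0]=C('e')+0=7+0=7
L[1]='$': occ=0, LF[1]=C('$')+0=0+0=0
L[2]='A': occ=0, LF[2]=C('A')+0=1+0=1
L[3]='E': occ=0, LF[3]=C('E')+0=5+0=5
L[4]='C': occ=0, LF[4]=C('C')+0=2+0=2
L[5]='f': occ=0, LF[5]=C('f')+0=8+0=8
L[6]='D': occ=0, LF[6]=C('D')+0=4+0=4
L[7]='C': occ=1, LF[7]=C('C')+1=2+1=3
L[8]='f': occ=1, LF[8]=C('f')+1=8+1=9
L[9]='c': occ=0, LF[9]=C('c')+0=6+0=6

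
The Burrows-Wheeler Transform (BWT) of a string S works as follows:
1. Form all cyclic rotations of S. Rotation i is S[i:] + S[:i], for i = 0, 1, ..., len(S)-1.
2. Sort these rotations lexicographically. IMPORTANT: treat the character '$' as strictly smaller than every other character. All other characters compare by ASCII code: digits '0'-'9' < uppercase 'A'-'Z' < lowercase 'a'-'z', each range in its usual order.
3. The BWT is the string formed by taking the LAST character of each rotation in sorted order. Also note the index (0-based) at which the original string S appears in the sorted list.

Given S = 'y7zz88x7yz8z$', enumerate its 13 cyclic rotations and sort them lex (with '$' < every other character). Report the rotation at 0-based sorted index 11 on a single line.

All 13 rotations (rotation i = S[i:]+S[:i]):
  rot[0] = y7zz88x7yz8z$
  rot[1] = 7zz88x7yz8z$y
  rot[2] = zz88x7yz8z$y7
  rot[3] = z88x7yz8z$y7z
  rot[4] = 88x7yz8z$y7zz
  rot[5] = 8x7yz8z$y7zz8
  rot[6] = x7yz8z$y7zz88
  rot[7] = 7yz8z$y7zz88x
  rot[8] = yz8z$y7zz88x7
  rot[9] = z8z$y7zz88x7y
  rot[10] = 8z$y7zz88x7yz
  rot[11] = z$y7zz88x7yz8
  rot[12] = $y7zz88x7yz8z
Sorted (with $ < everything):
  sorted[0] = $y7zz88x7yz8z
  sorted[1] = 7yz8z$y7zz88x
  sorted[2] = 7zz88x7yz8z$y
  sorted[3] = 88x7yz8z$y7zz
  sorted[4] = 8x7yz8z$y7zz8
  sorted[5] = 8z$y7zz88x7yz
  sorted[6] = x7yz8z$y7zz88
  sorted[7] = y7zz88x7yz8z$
  sorted[8] = yz8z$y7zz88x7
  sorted[9] = z$y7zz88x7yz8
  sorted[10] = z88x7yz8z$y7z
  sorted[11] = z8z$y7zz88x7y
  sorted[12] = zz88x7yz8z$y7
sorted[11] = z8z$y7zz88x7y

Answer: z8z$y7zz88x7y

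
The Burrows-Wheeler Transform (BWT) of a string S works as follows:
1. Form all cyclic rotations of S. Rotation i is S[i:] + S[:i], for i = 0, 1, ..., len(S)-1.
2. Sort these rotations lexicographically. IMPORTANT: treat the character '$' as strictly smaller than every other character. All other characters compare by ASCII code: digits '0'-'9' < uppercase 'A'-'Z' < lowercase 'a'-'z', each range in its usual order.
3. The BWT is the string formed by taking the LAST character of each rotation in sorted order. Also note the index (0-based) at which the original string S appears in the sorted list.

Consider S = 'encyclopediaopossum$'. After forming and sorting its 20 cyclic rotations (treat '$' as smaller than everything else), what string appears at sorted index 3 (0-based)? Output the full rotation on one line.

Answer: cyclopediaopossum$en

Derivation:
All 20 rotations (rotation i = S[i:]+S[:i]):
  rot[0] = encyclopediaopossum$
  rot[1] = ncyclopediaopossum$e
  rot[2] = cyclopediaopossum$en
  rot[3] = yclopediaopossum$enc
  rot[4] = clopediaopossum$ency
  rot[5] = lopediaopossum$encyc
  rot[6] = opediaopossum$encycl
  rot[7] = pediaopossum$encyclo
  rot[8] = ediaopossum$encyclop
  rot[9] = diaopossum$encyclope
  rot[10] = iaopossum$encycloped
  rot[11] = aopossum$encyclopedi
  rot[12] = opossum$encyclopedia
  rot[13] = possum$encyclopediao
  rot[14] = ossum$encyclopediaop
  rot[15] = ssum$encyclopediaopo
  rot[16] = sum$encyclopediaopos
  rot[17] = um$encyclopediaoposs
  rot[18] = m$encyclopediaopossu
  rot[19] = $encyclopediaopossum
Sorted (with $ < everything):
  sorted[0] = $encyclopediaopossum
  sorted[1] = aopossum$encyclopedi
  sorted[2] = clopediaopossum$ency
  sorted[3] = cyclopediaopossum$en
  sorted[4] = diaopossum$encyclope
  sorted[5] = ediaopossum$encyclop
  sorted[6] = encyclopediaopossum$
  sorted[7] = iaopossum$encycloped
  sorted[8] = lopediaopossum$encyc
  sorted[9] = m$encyclopediaopossu
  sorted[10] = ncyclopediaopossum$e
  sorted[11] = opediaopossum$encycl
  sorted[12] = opossum$encyclopedia
  sorted[13] = ossum$encyclopediaop
  sorted[14] = pediaopossum$encyclo
  sorted[15] = possum$encyclopediao
  sorted[16] = ssum$encyclopediaopo
  sorted[17] = sum$encyclopediaopos
  sorted[18] = um$encyclopediaoposs
  sorted[19] = yclopediaopossum$enc
sorted[3] = cyclopediaopossum$en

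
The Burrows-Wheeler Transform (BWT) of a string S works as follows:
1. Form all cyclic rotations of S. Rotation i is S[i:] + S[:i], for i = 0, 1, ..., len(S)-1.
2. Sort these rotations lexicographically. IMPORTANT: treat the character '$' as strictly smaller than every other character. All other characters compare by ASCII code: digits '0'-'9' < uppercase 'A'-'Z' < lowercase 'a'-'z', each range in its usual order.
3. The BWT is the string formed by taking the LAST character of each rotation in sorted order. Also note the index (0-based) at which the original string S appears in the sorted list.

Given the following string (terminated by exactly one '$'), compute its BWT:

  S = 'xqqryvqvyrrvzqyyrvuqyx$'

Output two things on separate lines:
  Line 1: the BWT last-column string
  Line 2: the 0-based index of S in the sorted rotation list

Answer: xxqvuzyyrqvyrqry$vyrqqv
16

Derivation:
All 23 rotations (rotation i = S[i:]+S[:i]):
  rot[0] = xqqryvqvyrrvzqyyrvuqyx$
  rot[1] = qqryvqvyrrvzqyyrvuqyx$x
  rot[2] = qryvqvyrrvzqyyrvuqyx$xq
  rot[3] = ryvqvyrrvzqyyrvuqyx$xqq
  rot[4] = yvqvyrrvzqyyrvuqyx$xqqr
  rot[5] = vqvyrrvzqyyrvuqyx$xqqry
  rot[6] = qvyrrvzqyyrvuqyx$xqqryv
  rot[7] = vyrrvzqyyrvuqyx$xqqryvq
  rot[8] = yrrvzqyyrvuqyx$xqqryvqv
  rot[9] = rrvzqyyrvuqyx$xqqryvqvy
  rot[10] = rvzqyyrvuqyx$xqqryvqvyr
  rot[11] = vzqyyrvuqyx$xqqryvqvyrr
  rot[12] = zqyyrvuqyx$xqqryvqvyrrv
  rot[13] = qyyrvuqyx$xqqryvqvyrrvz
  rot[14] = yyrvuqyx$xqqryvqvyrrvzq
  rot[15] = yrvuqyx$xqqryvqvyrrvzqy
  rot[16] = rvuqyx$xqqryvqvyrrvzqyy
  rot[17] = vuqyx$xqqryvqvyrrvzqyyr
  rot[18] = uqyx$xqqryvqvyrrvzqyyrv
  rot[19] = qyx$xqqryvqvyrrvzqyyrvu
  rot[20] = yx$xqqryvqvyrrvzqyyrvuq
  rot[21] = x$xqqryvqvyrrvzqyyrvuqy
  rot[22] = $xqqryvqvyrrvzqyyrvuqyx
Sorted (with $ < everything):
  sorted[0] = $xqqryvqvyrrvzqyyrvuqyx  (last char: 'x')
  sorted[1] = qqryvqvyrrvzqyyrvuqyx$x  (last char: 'x')
  sorted[2] = qryvqvyrrvzqyyrvuqyx$xq  (last char: 'q')
  sorted[3] = qvyrrvzqyyrvuqyx$xqqryv  (last char: 'v')
  sorted[4] = qyx$xqqryvqvyrrvzqyyrvu  (last char: 'u')
  sorted[5] = qyyrvuqyx$xqqryvqvyrrvz  (last char: 'z')
  sorted[6] = rrvzqyyrvuqyx$xqqryvqvy  (last char: 'y')
  sorted[7] = rvuqyx$xqqryvqvyrrvzqyy  (last char: 'y')
  sorted[8] = rvzqyyrvuqyx$xqqryvqvyr  (last char: 'r')
  sorted[9] = ryvqvyrrvzqyyrvuqyx$xqq  (last char: 'q')
  sorted[10] = uqyx$xqqryvqvyrrvzqyyrv  (last char: 'v')
  sorted[11] = vqvyrrvzqyyrvuqyx$xqqry  (last char: 'y')
  sorted[12] = vuqyx$xqqryvqvyrrvzqyyr  (last char: 'r')
  sorted[13] = vyrrvzqyyrvuqyx$xqqryvq  (last char: 'q')
  sorted[14] = vzqyyrvuqyx$xqqryvqvyrr  (last char: 'r')
  sorted[15] = x$xqqryvqvyrrvzqyyrvuqy  (last char: 'y')
  sorted[16] = xqqryvqvyrrvzqyyrvuqyx$  (last char: '$')
  sorted[17] = yrrvzqyyrvuqyx$xqqryvqv  (last char: 'v')
  sorted[18] = yrvuqyx$xqqryvqvyrrvzqy  (last char: 'y')
  sorted[19] = yvqvyrrvzqyyrvuqyx$xqqr  (last char: 'r')
  sorted[20] = yx$xqqryvqvyrrvzqyyrvuq  (last char: 'q')
  sorted[21] = yyrvuqyx$xqqryvqvyrrvzq  (last char: 'q')
  sorted[22] = zqyyrvuqyx$xqqryvqvyrrv  (last char: 'v')
Last column: xxqvuzyyrqvyrqry$vyrqqv
Original string S is at sorted index 16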